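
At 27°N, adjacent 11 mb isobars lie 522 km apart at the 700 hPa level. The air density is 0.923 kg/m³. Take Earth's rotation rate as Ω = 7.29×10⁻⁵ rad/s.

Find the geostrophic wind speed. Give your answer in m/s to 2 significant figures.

34 m/s

Coriolis parameter at 27°N:
f = 2Ω sin φ = 2 × 7.29×10⁻⁵ × sin 27° = 6.62×10⁻⁵ s⁻¹
Pressure gradient: |∂P/∂n| = 1100 Pa / 522000 m = 2.11×10⁻³ Pa/m
Geostrophic balance (pressure-gradient force = Coriolis force):
V_g = (1/(fρ)) |∂P/∂n| = 2.11×10⁻³ / (6.62×10⁻⁵ × 0.923) = 34.5 m/s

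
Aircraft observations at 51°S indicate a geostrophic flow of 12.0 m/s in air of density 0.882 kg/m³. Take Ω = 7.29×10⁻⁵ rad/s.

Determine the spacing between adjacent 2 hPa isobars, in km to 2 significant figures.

170 km

Coriolis parameter at 51°S:
f = 2Ω sin φ = 2 × 7.29×10⁻⁵ × sin 51° = 1.13×10⁻⁴ s⁻¹
Geostrophic balance rearranged: |∂P/∂n| = f ρ V_g
|∂P/∂n| = 1.13×10⁻⁴ × 0.882 × 12.0 = 1.20×10⁻³ Pa/m
Isobar spacing: Δn = ΔP/|∂P/∂n| = 200 Pa / 1.20×10⁻³ Pa/m = 166771 m ≈ 170 km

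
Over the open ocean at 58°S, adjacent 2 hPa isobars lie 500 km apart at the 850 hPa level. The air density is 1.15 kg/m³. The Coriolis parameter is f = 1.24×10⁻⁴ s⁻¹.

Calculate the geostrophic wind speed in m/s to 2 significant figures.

Pressure gradient: |∂P/∂n| = 200 Pa / 500000 m = 4.00×10⁻⁴ Pa/m
Geostrophic balance (pressure-gradient force = Coriolis force):
V_g = (1/(fρ)) |∂P/∂n| = 4.00×10⁻⁴ / (1.24×10⁻⁴ × 1.15) = 2.81 m/s

2.8 m/s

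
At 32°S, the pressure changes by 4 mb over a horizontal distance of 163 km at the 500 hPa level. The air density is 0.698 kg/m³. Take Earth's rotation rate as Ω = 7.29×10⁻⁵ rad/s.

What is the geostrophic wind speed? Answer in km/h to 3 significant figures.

Coriolis parameter at 32°S:
f = 2Ω sin φ = 2 × 7.29×10⁻⁵ × sin 32° = 7.73×10⁻⁵ s⁻¹
Pressure gradient: |∂P/∂n| = 400 Pa / 163000 m = 2.45×10⁻³ Pa/m
Geostrophic balance (pressure-gradient force = Coriolis force):
V_g = (1/(fρ)) |∂P/∂n| = 2.45×10⁻³ / (7.73×10⁻⁵ × 0.698) = 45.5 m/s
Converting: 45.5 m/s × 3.6 = 164 km/h

164 km/h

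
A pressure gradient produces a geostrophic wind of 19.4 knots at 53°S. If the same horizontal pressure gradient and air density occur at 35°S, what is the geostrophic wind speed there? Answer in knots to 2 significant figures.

27 knots

With the same pressure gradient and density, V_g ∝ 1/f ∝ 1/sin φ.
V₂ = V₁ · sin φ₁ / sin φ₂ = 19.4 × sin 53° / sin 35°
V₂ = 19.4 × 0.7986/0.5736 = 27 knots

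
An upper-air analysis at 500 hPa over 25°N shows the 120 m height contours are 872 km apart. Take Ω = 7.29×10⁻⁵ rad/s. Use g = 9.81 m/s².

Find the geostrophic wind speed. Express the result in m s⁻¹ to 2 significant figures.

Coriolis parameter at 25°N:
f = 2Ω sin φ = 2 × 7.29×10⁻⁵ × sin 25° = 6.16×10⁻⁵ s⁻¹
Height gradient: |∂Z/∂n| = 120 m / 872000 m = 1.38×10⁻⁴
On a pressure surface, geostrophic balance gives V_g = (g/f)|∂Z/∂n|:
V_g = 9.81 × 1.38×10⁻⁴ / 6.16×10⁻⁵ = 21.9 m/s

22 m s⁻¹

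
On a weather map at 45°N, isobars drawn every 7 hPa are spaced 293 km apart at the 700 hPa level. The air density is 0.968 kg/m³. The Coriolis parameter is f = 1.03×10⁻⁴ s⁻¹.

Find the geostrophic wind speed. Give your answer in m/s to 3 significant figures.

24.0 m/s

Pressure gradient: |∂P/∂n| = 700 Pa / 293000 m = 2.39×10⁻³ Pa/m
Geostrophic balance (pressure-gradient force = Coriolis force):
V_g = (1/(fρ)) |∂P/∂n| = 2.39×10⁻³ / (1.03×10⁻⁴ × 0.968) = 24.0 m/s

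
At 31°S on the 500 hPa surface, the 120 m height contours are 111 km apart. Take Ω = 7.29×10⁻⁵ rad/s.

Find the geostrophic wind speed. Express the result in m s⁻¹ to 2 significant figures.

140 m s⁻¹

Coriolis parameter at 31°S:
f = 2Ω sin φ = 2 × 7.29×10⁻⁵ × sin 31° = 7.51×10⁻⁵ s⁻¹
Height gradient: |∂Z/∂n| = 120 m / 111000 m = 1.08×10⁻³
On a pressure surface, geostrophic balance gives V_g = (g/f)|∂Z/∂n|:
V_g = 9.81 × 1.08×10⁻³ / 7.51×10⁻⁵ = 141 m/s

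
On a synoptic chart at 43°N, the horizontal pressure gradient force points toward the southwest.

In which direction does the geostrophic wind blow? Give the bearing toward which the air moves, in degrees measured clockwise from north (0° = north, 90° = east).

315°

The pressure-gradient force points toward the southwest (bearing 225°).
Geostrophic balance: in the Northern Hemisphere the Coriolis force deflects motion to the right, so the geostrophic wind blows 90° to the right of the pressure-gradient force (low pressure on the left).
Rotating 225° by 90° clockwise gives 315° — the wind blows toward the northwest.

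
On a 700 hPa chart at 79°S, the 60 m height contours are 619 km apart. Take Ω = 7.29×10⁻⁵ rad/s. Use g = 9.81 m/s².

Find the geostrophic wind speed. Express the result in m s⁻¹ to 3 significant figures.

Coriolis parameter at 79°S:
f = 2Ω sin φ = 2 × 7.29×10⁻⁵ × sin 79° = 1.43×10⁻⁴ s⁻¹
Height gradient: |∂Z/∂n| = 60 m / 619000 m = 9.69×10⁻⁵
On a pressure surface, geostrophic balance gives V_g = (g/f)|∂Z/∂n|:
V_g = 9.81 × 9.69×10⁻⁵ / 1.43×10⁻⁴ = 6.64 m/s

6.64 m s⁻¹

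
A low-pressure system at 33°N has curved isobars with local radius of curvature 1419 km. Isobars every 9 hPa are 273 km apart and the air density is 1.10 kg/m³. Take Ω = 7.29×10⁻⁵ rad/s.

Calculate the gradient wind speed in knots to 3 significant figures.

Coriolis parameter at 33°N:
f = 2Ω sin φ = 2 × 7.29×10⁻⁵ × sin 33° = 7.94×10⁻⁵ s⁻¹
Pressure gradient: |∂P/∂n| = 900 Pa / 273000 m = 3.30×10⁻³ Pa/m
Geostrophic speed: V_g = |∂P/∂n|/(fρ) = 3.30×10⁻³/(7.94×10⁻⁵ × 1.10) = 37.7 m/s
Around a low, centrifugal force acts outward with Coriolis, so pressure-gradient force balances both:
(1/ρ)|∂P/∂n| = fV + V²/R  →  V² + fR·V − fR·V_g = 0
With fR = 7.94×10⁻⁵ × 1419×10³ m = 113 m/s:
V = [−fR + √((fR)² + 4 fR V_g)]/2 = [−113 + √(113² + 4×113×37.7)]/2 = 29.8 m/s
Subgeostrophic (V < V_g = 37.7 m/s), as expected around a low.
Converting: 29.8 m/s × 1.944 = 58.0 knots

58.0 knots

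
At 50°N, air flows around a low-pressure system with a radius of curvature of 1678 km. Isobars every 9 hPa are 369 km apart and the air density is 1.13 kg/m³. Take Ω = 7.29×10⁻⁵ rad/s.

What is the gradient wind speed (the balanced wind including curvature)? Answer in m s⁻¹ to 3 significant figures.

Coriolis parameter at 50°N:
f = 2Ω sin φ = 2 × 7.29×10⁻⁵ × sin 50° = 1.12×10⁻⁴ s⁻¹
Pressure gradient: |∂P/∂n| = 900 Pa / 369000 m = 2.44×10⁻³ Pa/m
Geostrophic speed: V_g = |∂P/∂n|/(fρ) = 2.44×10⁻³/(1.12×10⁻⁴ × 1.13) = 19.3 m/s
Around a low, centrifugal force acts outward with Coriolis, so pressure-gradient force balances both:
(1/ρ)|∂P/∂n| = fV + V²/R  →  V² + fR·V − fR·V_g = 0
With fR = 1.12×10⁻⁴ × 1678×10³ m = 187 m/s:
V = [−fR + √((fR)² + 4 fR V_g)]/2 = [−187 + √(187² + 4×187×19.3)]/2 = 17.7 m/s
Subgeostrophic (V < V_g = 19.3 m/s), as expected around a low.

17.7 m s⁻¹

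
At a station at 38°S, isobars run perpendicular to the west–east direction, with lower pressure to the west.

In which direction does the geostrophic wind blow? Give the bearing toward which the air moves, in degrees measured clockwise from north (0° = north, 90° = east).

180°

The pressure-gradient force points toward the west (bearing 270°).
Geostrophic balance: in the Southern Hemisphere the Coriolis force deflects motion to the left, so the geostrophic wind blows 90° to the left of the pressure-gradient force (low pressure on the right).
Rotating 270° by 90° counterclockwise gives 180° — the wind blows toward the south.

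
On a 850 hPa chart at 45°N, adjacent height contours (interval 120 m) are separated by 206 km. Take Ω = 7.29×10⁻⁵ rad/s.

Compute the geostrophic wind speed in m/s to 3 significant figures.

55.4 m/s

Coriolis parameter at 45°N:
f = 2Ω sin φ = 2 × 7.29×10⁻⁵ × sin 45° = 1.03×10⁻⁴ s⁻¹
Height gradient: |∂Z/∂n| = 120 m / 206000 m = 5.83×10⁻⁴
On a pressure surface, geostrophic balance gives V_g = (g/f)|∂Z/∂n|:
V_g = 9.81 × 5.83×10⁻⁴ / 1.03×10⁻⁴ = 55.4 m/s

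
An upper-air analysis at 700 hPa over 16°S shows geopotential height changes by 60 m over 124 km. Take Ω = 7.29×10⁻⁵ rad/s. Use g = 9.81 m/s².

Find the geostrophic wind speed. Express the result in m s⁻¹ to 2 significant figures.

Coriolis parameter at 16°S:
f = 2Ω sin φ = 2 × 7.29×10⁻⁵ × sin 16° = 4.02×10⁻⁵ s⁻¹
Height gradient: |∂Z/∂n| = 60 m / 124000 m = 4.84×10⁻⁴
On a pressure surface, geostrophic balance gives V_g = (g/f)|∂Z/∂n|:
V_g = 9.81 × 4.84×10⁻⁴ / 4.02×10⁻⁵ = 118 m/s

120 m s⁻¹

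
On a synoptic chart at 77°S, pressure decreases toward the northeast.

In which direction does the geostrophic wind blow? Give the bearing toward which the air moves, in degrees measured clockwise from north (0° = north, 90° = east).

The pressure-gradient force points toward the northeast (bearing 045°).
Geostrophic balance: in the Southern Hemisphere the Coriolis force deflects motion to the left, so the geostrophic wind blows 90° to the left of the pressure-gradient force (low pressure on the right).
Rotating 045° by 90° counterclockwise gives 315° — the wind blows toward the northwest.

315°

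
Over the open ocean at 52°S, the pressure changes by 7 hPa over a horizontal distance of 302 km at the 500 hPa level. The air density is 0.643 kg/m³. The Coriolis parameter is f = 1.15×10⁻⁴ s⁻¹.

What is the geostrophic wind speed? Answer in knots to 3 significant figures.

60.9 knots

Pressure gradient: |∂P/∂n| = 700 Pa / 302000 m = 2.32×10⁻³ Pa/m
Geostrophic balance (pressure-gradient force = Coriolis force):
V_g = (1/(fρ)) |∂P/∂n| = 2.32×10⁻³ / (1.15×10⁻⁴ × 0.643) = 31.3 m/s
Converting: 31.3 m/s × 1.944 = 60.9 knots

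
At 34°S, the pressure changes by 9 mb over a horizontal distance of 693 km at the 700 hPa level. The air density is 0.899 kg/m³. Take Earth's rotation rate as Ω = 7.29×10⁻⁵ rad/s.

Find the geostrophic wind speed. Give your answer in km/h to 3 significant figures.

Coriolis parameter at 34°S:
f = 2Ω sin φ = 2 × 7.29×10⁻⁵ × sin 34° = 8.15×10⁻⁵ s⁻¹
Pressure gradient: |∂P/∂n| = 900 Pa / 693000 m = 1.30×10⁻³ Pa/m
Geostrophic balance (pressure-gradient force = Coriolis force):
V_g = (1/(fρ)) |∂P/∂n| = 1.30×10⁻³ / (8.15×10⁻⁵ × 0.899) = 17.7 m/s
Converting: 17.7 m/s × 3.6 = 63.8 km/h

63.8 km/h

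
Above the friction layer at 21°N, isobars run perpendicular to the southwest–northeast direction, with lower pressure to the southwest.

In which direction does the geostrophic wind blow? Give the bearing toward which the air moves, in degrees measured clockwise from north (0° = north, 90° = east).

315°

The pressure-gradient force points toward the southwest (bearing 225°).
Geostrophic balance: in the Northern Hemisphere the Coriolis force deflects motion to the right, so the geostrophic wind blows 90° to the right of the pressure-gradient force (low pressure on the left).
Rotating 225° by 90° clockwise gives 315° — the wind blows toward the northwest.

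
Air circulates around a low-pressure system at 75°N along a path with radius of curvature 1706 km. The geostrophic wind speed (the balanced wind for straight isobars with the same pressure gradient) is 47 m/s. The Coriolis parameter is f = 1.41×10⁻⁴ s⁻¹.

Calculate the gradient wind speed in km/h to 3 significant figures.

145 km/h

Around a low, centrifugal force acts outward with Coriolis, so pressure-gradient force balances both:
(1/ρ)|∂P/∂n| = fV + V²/R  →  V² + fR·V − fR·V_g = 0
With fR = 1.41×10⁻⁴ × 1706×10³ m = 241 m/s:
V = [−fR + √((fR)² + 4 fR V_g)]/2 = [−241 + √(241² + 4×241×47)]/2 = 40.3 m/s
Subgeostrophic (V < V_g = 47 m/s), as expected around a low.
Converting: 40.3 m/s × 3.6 = 145 km/h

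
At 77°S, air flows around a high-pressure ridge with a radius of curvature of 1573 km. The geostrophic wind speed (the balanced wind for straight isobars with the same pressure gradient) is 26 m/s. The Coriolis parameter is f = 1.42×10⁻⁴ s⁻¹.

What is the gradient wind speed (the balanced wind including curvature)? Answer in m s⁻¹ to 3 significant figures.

30.0 m s⁻¹

Around a high, pressure-gradient force acts outward with centrifugal, so Coriolis balances both:
fV = (1/ρ)|∂P/∂n| + V²/R  →  V² − fR·V + fR·V_g = 0
With fR = 1.42×10⁻⁴ × 1573×10³ m = 223 m/s:
V = [fR − √((fR)² − 4 fR V_g)]/2 = [223 − √(223² − 4×223×26)]/2 = 30 m/s
Supergeostrophic (V > V_g = 26 m/s), as expected around a high.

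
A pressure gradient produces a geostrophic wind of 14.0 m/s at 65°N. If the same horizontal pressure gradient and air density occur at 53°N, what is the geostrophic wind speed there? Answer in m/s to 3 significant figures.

15.9 m/s

With the same pressure gradient and density, V_g ∝ 1/f ∝ 1/sin φ.
V₂ = V₁ · sin φ₁ / sin φ₂ = 14.0 × sin 65° / sin 53°
V₂ = 14.0 × 0.9063/0.7986 = 15.9 m/s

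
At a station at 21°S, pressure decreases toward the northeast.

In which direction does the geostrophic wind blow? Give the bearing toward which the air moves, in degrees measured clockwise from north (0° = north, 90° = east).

315°

The pressure-gradient force points toward the northeast (bearing 045°).
Geostrophic balance: in the Southern Hemisphere the Coriolis force deflects motion to the left, so the geostrophic wind blows 90° to the left of the pressure-gradient force (low pressure on the right).
Rotating 045° by 90° counterclockwise gives 315° — the wind blows toward the northwest.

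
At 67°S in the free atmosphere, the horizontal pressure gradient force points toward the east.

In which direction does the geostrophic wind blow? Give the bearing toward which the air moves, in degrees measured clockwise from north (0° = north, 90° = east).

000°

The pressure-gradient force points toward the east (bearing 090°).
Geostrophic balance: in the Southern Hemisphere the Coriolis force deflects motion to the left, so the geostrophic wind blows 90° to the left of the pressure-gradient force (low pressure on the right).
Rotating 090° by 90° counterclockwise gives 000° — the wind blows toward the north.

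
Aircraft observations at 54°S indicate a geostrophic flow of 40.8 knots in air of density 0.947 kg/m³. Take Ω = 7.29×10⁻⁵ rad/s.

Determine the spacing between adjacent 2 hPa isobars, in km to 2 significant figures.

Coriolis parameter at 54°S:
f = 2Ω sin φ = 2 × 7.29×10⁻⁵ × sin 54° = 1.18×10⁻⁴ s⁻¹
Wind speed in SI: 40.8 knots = 21.0 m/s
Geostrophic balance rearranged: |∂P/∂n| = f ρ V_g
|∂P/∂n| = 1.18×10⁻⁴ × 0.947 × 21.0 = 2.34×10⁻³ Pa/m
Isobar spacing: Δn = ΔP/|∂P/∂n| = 200 Pa / 2.34×10⁻³ Pa/m = 85303 m ≈ 85 km

85 km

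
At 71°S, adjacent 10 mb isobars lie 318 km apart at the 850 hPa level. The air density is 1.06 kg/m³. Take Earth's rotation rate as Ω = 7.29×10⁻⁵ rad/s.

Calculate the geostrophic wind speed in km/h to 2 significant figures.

Coriolis parameter at 71°S:
f = 2Ω sin φ = 2 × 7.29×10⁻⁵ × sin 71° = 1.38×10⁻⁴ s⁻¹
Pressure gradient: |∂P/∂n| = 1000 Pa / 318000 m = 3.14×10⁻³ Pa/m
Geostrophic balance (pressure-gradient force = Coriolis force):
V_g = (1/(fρ)) |∂P/∂n| = 3.14×10⁻³ / (1.38×10⁻⁴ × 1.06) = 21.5 m/s
Converting: 21.5 m/s × 3.6 = 77 km/h

77 km/h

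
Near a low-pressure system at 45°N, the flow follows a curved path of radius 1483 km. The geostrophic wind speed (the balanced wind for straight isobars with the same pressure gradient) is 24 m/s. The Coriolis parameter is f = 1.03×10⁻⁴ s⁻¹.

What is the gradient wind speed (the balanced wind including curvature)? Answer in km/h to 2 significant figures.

76 km/h

Around a low, centrifugal force acts outward with Coriolis, so pressure-gradient force balances both:
(1/ρ)|∂P/∂n| = fV + V²/R  →  V² + fR·V − fR·V_g = 0
With fR = 1.03×10⁻⁴ × 1483×10³ m = 153 m/s:
V = [−fR + √((fR)² + 4 fR V_g)]/2 = [−153 + √(153² + 4×153×24)]/2 = 21.1 m/s
Subgeostrophic (V < V_g = 24 m/s), as expected around a low.
Converting: 21.1 m/s × 3.6 = 76 km/h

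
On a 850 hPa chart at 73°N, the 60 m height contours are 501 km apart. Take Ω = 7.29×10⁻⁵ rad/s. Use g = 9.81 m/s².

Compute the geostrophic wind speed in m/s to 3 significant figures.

Coriolis parameter at 73°N:
f = 2Ω sin φ = 2 × 7.29×10⁻⁵ × sin 73° = 1.39×10⁻⁴ s⁻¹
Height gradient: |∂Z/∂n| = 60 m / 501000 m = 1.20×10⁻⁴
On a pressure surface, geostrophic balance gives V_g = (g/f)|∂Z/∂n|:
V_g = 9.81 × 1.20×10⁻⁴ / 1.39×10⁻⁴ = 8.43 m/s

8.43 m/s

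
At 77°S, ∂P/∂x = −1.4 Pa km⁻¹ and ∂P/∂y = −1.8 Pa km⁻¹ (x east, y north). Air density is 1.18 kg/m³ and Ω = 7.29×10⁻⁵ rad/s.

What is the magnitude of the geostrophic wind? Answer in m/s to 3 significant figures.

Coriolis parameter at 77°S:
f = 2Ω sin φ = 2 × 7.29×10⁻⁵ × sin 77° = 1.42×10⁻⁴ s⁻¹
In the Southern Hemisphere f is negative: f = −1.42×10⁻⁴ s⁻¹.
Component geostrophic relations (x east, y north):
u_g = −(1/(fρ)) ∂P/∂y,  v_g = (1/(fρ)) ∂P/∂x
u_g = −(−1.8×10⁻³)/(−1.42×10⁻⁴ × 1.18) = −10.7 m/s;  v_g = (−1.4×10⁻³)/(−1.42×10⁻⁴ × 1.18) = 8.35 m/s
|V_g| = √(u_g² + v_g²) = 13.6 m/s

13.6 m/s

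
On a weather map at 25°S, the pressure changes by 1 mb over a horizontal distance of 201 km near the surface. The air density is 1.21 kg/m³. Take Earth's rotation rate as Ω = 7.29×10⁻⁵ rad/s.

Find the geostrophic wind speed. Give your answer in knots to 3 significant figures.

13.0 knots

Coriolis parameter at 25°S:
f = 2Ω sin φ = 2 × 7.29×10⁻⁵ × sin 25° = 6.16×10⁻⁵ s⁻¹
Pressure gradient: |∂P/∂n| = 100 Pa / 201000 m = 4.98×10⁻⁴ Pa/m
Geostrophic balance (pressure-gradient force = Coriolis force):
V_g = (1/(fρ)) |∂P/∂n| = 4.98×10⁻⁴ / (6.16×10⁻⁵ × 1.21) = 6.67 m/s
Converting: 6.67 m/s × 1.944 = 13.0 knots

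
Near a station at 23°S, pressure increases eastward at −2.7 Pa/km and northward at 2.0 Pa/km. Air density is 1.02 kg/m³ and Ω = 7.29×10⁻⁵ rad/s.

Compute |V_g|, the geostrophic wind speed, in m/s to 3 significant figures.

Coriolis parameter at 23°S:
f = 2Ω sin φ = 2 × 7.29×10⁻⁵ × sin 23° = 5.70×10⁻⁵ s⁻¹
In the Southern Hemisphere f is negative: f = −5.70×10⁻⁵ s⁻¹.
Component geostrophic relations (x east, y north):
u_g = −(1/(fρ)) ∂P/∂y,  v_g = (1/(fρ)) ∂P/∂x
u_g = −(2.0×10⁻³)/(−5.70×10⁻⁵ × 1.02) = 34.4 m/s;  v_g = (−2.7×10⁻³)/(−5.70×10⁻⁵ × 1.02) = 46.5 m/s
|V_g| = √(u_g² + v_g²) = 57.8 m/s

57.8 m/s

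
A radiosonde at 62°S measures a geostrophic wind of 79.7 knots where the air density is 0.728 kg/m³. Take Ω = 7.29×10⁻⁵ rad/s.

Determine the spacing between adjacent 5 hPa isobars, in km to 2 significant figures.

Coriolis parameter at 62°S:
f = 2Ω sin φ = 2 × 7.29×10⁻⁵ × sin 62° = 1.29×10⁻⁴ s⁻¹
Wind speed in SI: 79.7 knots = 41.0 m/s
Geostrophic balance rearranged: |∂P/∂n| = f ρ V_g
|∂P/∂n| = 1.29×10⁻⁴ × 0.728 × 41.0 = 3.84×10⁻³ Pa/m
Isobar spacing: Δn = ΔP/|∂P/∂n| = 500 Pa / 3.84×10⁻³ Pa/m = 130122 m ≈ 130 km

130 km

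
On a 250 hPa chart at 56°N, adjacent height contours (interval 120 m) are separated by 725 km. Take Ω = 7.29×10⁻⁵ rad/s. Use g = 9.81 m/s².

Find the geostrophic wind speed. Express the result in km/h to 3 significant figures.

48.4 km/h

Coriolis parameter at 56°N:
f = 2Ω sin φ = 2 × 7.29×10⁻⁵ × sin 56° = 1.21×10⁻⁴ s⁻¹
Height gradient: |∂Z/∂n| = 120 m / 725000 m = 1.66×10⁻⁴
On a pressure surface, geostrophic balance gives V_g = (g/f)|∂Z/∂n|:
V_g = 9.81 × 1.66×10⁻⁴ / 1.21×10⁻⁴ = 13.4 m/s
Converting: 13.4 m/s × 3.6 = 48.4 km/h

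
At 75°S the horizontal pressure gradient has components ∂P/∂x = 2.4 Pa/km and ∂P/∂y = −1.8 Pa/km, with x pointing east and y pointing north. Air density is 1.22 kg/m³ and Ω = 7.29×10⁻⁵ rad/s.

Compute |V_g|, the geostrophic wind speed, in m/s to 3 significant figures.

17.5 m/s

Coriolis parameter at 75°S:
f = 2Ω sin φ = 2 × 7.29×10⁻⁵ × sin 75° = 1.41×10⁻⁴ s⁻¹
In the Southern Hemisphere f is negative: f = −1.41×10⁻⁴ s⁻¹.
Component geostrophic relations (x east, y north):
u_g = −(1/(fρ)) ∂P/∂y,  v_g = (1/(fρ)) ∂P/∂x
u_g = −(−1.8×10⁻³)/(−1.41×10⁻⁴ × 1.22) = −10.5 m/s;  v_g = (2.4×10⁻³)/(−1.41×10⁻⁴ × 1.22) = −14.0 m/s
|V_g| = √(u_g² + v_g²) = 17.5 m/s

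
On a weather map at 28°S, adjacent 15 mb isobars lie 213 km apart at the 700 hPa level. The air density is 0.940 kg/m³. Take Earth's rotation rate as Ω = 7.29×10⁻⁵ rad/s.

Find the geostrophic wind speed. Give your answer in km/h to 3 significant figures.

Coriolis parameter at 28°S:
f = 2Ω sin φ = 2 × 7.29×10⁻⁵ × sin 28° = 6.84×10⁻⁵ s⁻¹
Pressure gradient: |∂P/∂n| = 1500 Pa / 213000 m = 7.04×10⁻³ Pa/m
Geostrophic balance (pressure-gradient force = Coriolis force):
V_g = (1/(fρ)) |∂P/∂n| = 7.04×10⁻³ / (6.84×10⁻⁵ × 0.940) = 109 m/s
Converting: 109 m/s × 3.6 = 394 km/h

394 km/h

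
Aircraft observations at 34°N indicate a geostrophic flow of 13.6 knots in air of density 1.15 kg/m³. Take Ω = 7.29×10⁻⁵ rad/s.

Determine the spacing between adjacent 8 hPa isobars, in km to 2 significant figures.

Coriolis parameter at 34°N:
f = 2Ω sin φ = 2 × 7.29×10⁻⁵ × sin 34° = 8.15×10⁻⁵ s⁻¹
Wind speed in SI: 13.6 knots = 7.00 m/s
Geostrophic balance rearranged: |∂P/∂n| = f ρ V_g
|∂P/∂n| = 8.15×10⁻⁵ × 1.15 × 7.00 = 6.56×10⁻⁴ Pa/m
Isobar spacing: Δn = ΔP/|∂P/∂n| = 800 Pa / 6.56×10⁻⁴ Pa/m = 1219540 m ≈ 1200 km

1200 km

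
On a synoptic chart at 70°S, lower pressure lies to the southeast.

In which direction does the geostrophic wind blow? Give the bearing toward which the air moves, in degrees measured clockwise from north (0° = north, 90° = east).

The pressure-gradient force points toward the southeast (bearing 135°).
Geostrophic balance: in the Southern Hemisphere the Coriolis force deflects motion to the left, so the geostrophic wind blows 90° to the left of the pressure-gradient force (low pressure on the right).
Rotating 135° by 90° counterclockwise gives 045° — the wind blows toward the northeast.

045°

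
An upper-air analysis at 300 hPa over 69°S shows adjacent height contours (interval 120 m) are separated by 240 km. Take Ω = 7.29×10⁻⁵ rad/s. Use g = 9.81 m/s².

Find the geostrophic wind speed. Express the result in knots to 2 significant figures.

Coriolis parameter at 69°S:
f = 2Ω sin φ = 2 × 7.29×10⁻⁵ × sin 69° = 1.36×10⁻⁴ s⁻¹
Height gradient: |∂Z/∂n| = 120 m / 240000 m = 5.00×10⁻⁴
On a pressure surface, geostrophic balance gives V_g = (g/f)|∂Z/∂n|:
V_g = 9.81 × 5.00×10⁻⁴ / 1.36×10⁻⁴ = 36.0 m/s
Converting: 36.0 m/s × 1.944 = 70 knots

70 knots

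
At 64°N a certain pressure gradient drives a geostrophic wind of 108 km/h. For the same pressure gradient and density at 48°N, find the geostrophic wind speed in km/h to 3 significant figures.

With the same pressure gradient and density, V_g ∝ 1/f ∝ 1/sin φ.
V₂ = V₁ · sin φ₁ / sin φ₂ = 108 × sin 64° / sin 48°
V₂ = 108 × 0.8988/0.7431 = 131 km/h

131 km/h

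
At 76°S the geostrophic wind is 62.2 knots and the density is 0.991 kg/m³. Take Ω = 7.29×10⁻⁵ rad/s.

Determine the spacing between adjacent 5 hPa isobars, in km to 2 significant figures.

110 km

Coriolis parameter at 76°S:
f = 2Ω sin φ = 2 × 7.29×10⁻⁵ × sin 76° = 1.41×10⁻⁴ s⁻¹
Wind speed in SI: 62.2 knots = 32.0 m/s
Geostrophic balance rearranged: |∂P/∂n| = f ρ V_g
|∂P/∂n| = 1.41×10⁻⁴ × 0.991 × 32.0 = 4.49×10⁻³ Pa/m
Isobar spacing: Δn = ΔP/|∂P/∂n| = 500 Pa / 4.49×10⁻³ Pa/m = 111457 m ≈ 110 km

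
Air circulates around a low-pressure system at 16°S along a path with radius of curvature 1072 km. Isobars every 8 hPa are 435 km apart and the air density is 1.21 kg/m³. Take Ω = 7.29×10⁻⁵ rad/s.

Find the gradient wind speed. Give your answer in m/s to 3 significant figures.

Coriolis parameter at 16°S:
f = 2Ω sin φ = 2 × 7.29×10⁻⁵ × sin 16° = 4.02×10⁻⁵ s⁻¹
Pressure gradient: |∂P/∂n| = 800 Pa / 435000 m = 1.84×10⁻³ Pa/m
Geostrophic speed: V_g = |∂P/∂n|/(fρ) = 1.84×10⁻³/(4.02×10⁻⁵ × 1.21) = 37.8 m/s
Around a low, centrifugal force acts outward with Coriolis, so pressure-gradient force balances both:
(1/ρ)|∂P/∂n| = fV + V²/R  →  V² + fR·V − fR·V_g = 0
With fR = 4.02×10⁻⁵ × 1072×10³ m = 43.1 m/s:
V = [−fR + √((fR)² + 4 fR V_g)]/2 = [−43.1 + √(43.1² + 4×43.1×37.8)]/2 = 24.2 m/s
Subgeostrophic (V < V_g = 37.8 m/s), as expected around a low.

24.2 m/s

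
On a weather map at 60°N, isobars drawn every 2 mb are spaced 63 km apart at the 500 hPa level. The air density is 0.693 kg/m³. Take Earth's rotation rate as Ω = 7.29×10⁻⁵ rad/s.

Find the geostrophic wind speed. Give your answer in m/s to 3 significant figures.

Coriolis parameter at 60°N:
f = 2Ω sin φ = 2 × 7.29×10⁻⁵ × sin 60° = 1.26×10⁻⁴ s⁻¹
Pressure gradient: |∂P/∂n| = 200 Pa / 63000 m = 3.17×10⁻³ Pa/m
Geostrophic balance (pressure-gradient force = Coriolis force):
V_g = (1/(fρ)) |∂P/∂n| = 3.17×10⁻³ / (1.26×10⁻⁴ × 0.693) = 36.3 m/s

36.3 m/s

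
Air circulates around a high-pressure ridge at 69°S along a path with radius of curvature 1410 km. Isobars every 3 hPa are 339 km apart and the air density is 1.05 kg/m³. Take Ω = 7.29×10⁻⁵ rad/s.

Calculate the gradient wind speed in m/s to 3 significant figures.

Coriolis parameter at 69°S:
f = 2Ω sin φ = 2 × 7.29×10⁻⁵ × sin 69° = 1.36×10⁻⁴ s⁻¹
Pressure gradient: |∂P/∂n| = 300 Pa / 339000 m = 8.85×10⁻⁴ Pa/m
Geostrophic speed: V_g = |∂P/∂n|/(fρ) = 8.85×10⁻⁴/(1.36×10⁻⁴ × 1.05) = 6.19 m/s
Around a high, pressure-gradient force acts outward with centrifugal, so Coriolis balances both:
fV = (1/ρ)|∂P/∂n| + V²/R  →  V² − fR·V + fR·V_g = 0
With fR = 1.36×10⁻⁴ × 1410×10³ m = 192 m/s:
V = [fR − √((fR)² − 4 fR V_g)]/2 = [192 − √(192² − 4×192×6.19)]/2 = 6.41 m/s
Supergeostrophic (V > V_g = 6.19 m/s), as expected around a high.

6.41 m/s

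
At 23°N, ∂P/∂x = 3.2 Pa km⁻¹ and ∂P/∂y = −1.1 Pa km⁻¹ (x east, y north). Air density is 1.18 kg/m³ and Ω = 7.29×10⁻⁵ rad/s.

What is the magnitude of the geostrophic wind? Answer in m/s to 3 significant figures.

Coriolis parameter at 23°N:
f = 2Ω sin φ = 2 × 7.29×10⁻⁵ × sin 23° = 5.70×10⁻⁵ s⁻¹
Component geostrophic relations (x east, y north):
u_g = −(1/(fρ)) ∂P/∂y,  v_g = (1/(fρ)) ∂P/∂x
u_g = −(−1.1×10⁻³)/(5.70×10⁻⁵ × 1.18) = 16.4 m/s;  v_g = (3.2×10⁻³)/(5.70×10⁻⁵ × 1.18) = 47.6 m/s
|V_g| = √(u_g² + v_g²) = 50.3 m/s

50.3 m/s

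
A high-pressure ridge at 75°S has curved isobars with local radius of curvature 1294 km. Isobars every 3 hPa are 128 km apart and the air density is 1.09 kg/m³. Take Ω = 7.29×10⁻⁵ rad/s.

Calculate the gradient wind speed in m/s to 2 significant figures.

Coriolis parameter at 75°S:
f = 2Ω sin φ = 2 × 7.29×10⁻⁵ × sin 75° = 1.41×10⁻⁴ s⁻¹
Pressure gradient: |∂P/∂n| = 300 Pa / 128000 m = 2.34×10⁻³ Pa/m
Geostrophic speed: V_g = |∂P/∂n|/(fρ) = 2.34×10⁻³/(1.41×10⁻⁴ × 1.09) = 15.3 m/s
Around a high, pressure-gradient force acts outward with centrifugal, so Coriolis balances both:
fV = (1/ρ)|∂P/∂n| + V²/R  →  V² − fR·V + fR·V_g = 0
With fR = 1.41×10⁻⁴ × 1294×10³ m = 182 m/s:
V = [fR − √((fR)² − 4 fR V_g)]/2 = [182 − √(182² − 4×182×15.3)]/2 = 16.8 m/s
Supergeostrophic (V > V_g = 15.3 m/s), as expected around a high.

17 m/s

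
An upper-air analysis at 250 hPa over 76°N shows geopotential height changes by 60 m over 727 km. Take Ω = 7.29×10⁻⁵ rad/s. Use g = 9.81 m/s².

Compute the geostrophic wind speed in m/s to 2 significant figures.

5.7 m/s

Coriolis parameter at 76°N:
f = 2Ω sin φ = 2 × 7.29×10⁻⁵ × sin 76° = 1.41×10⁻⁴ s⁻¹
Height gradient: |∂Z/∂n| = 60 m / 727000 m = 8.25×10⁻⁵
On a pressure surface, geostrophic balance gives V_g = (g/f)|∂Z/∂n|:
V_g = 9.81 × 8.25×10⁻⁵ / 1.41×10⁻⁴ = 5.72 m/s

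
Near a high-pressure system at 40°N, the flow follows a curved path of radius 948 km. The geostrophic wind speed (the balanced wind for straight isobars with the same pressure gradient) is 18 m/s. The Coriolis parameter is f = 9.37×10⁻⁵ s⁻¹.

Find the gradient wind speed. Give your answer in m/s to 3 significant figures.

Around a high, pressure-gradient force acts outward with centrifugal, so Coriolis balances both:
fV = (1/ρ)|∂P/∂n| + V²/R  →  V² − fR·V + fR·V_g = 0
With fR = 9.37×10⁻⁵ × 948×10³ m = 88.8 m/s:
V = [fR − √((fR)² − 4 fR V_g)]/2 = [88.8 − √(88.8² − 4×88.8×18)]/2 = 25.1 m/s
Supergeostrophic (V > V_g = 18 m/s), as expected around a high.

25.1 m/s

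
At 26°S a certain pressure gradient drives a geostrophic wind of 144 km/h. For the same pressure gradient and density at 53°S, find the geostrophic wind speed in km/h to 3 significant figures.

With the same pressure gradient and density, V_g ∝ 1/f ∝ 1/sin φ.
V₂ = V₁ · sin φ₁ / sin φ₂ = 144 × sin 26° / sin 53°
V₂ = 144 × 0.4384/0.7986 = 79.0 km/h

79.0 km/h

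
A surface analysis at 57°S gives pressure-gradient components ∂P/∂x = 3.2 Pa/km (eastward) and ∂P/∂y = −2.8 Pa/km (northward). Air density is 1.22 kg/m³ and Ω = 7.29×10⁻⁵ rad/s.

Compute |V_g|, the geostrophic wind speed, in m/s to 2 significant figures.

29 m/s

Coriolis parameter at 57°S:
f = 2Ω sin φ = 2 × 7.29×10⁻⁵ × sin 57° = 1.22×10⁻⁴ s⁻¹
In the Southern Hemisphere f is negative: f = −1.22×10⁻⁴ s⁻¹.
Component geostrophic relations (x east, y north):
u_g = −(1/(fρ)) ∂P/∂y,  v_g = (1/(fρ)) ∂P/∂x
u_g = −(−2.8×10⁻³)/(−1.22×10⁻⁴ × 1.22) = −18.8 m/s;  v_g = (3.2×10⁻³)/(−1.22×10⁻⁴ × 1.22) = −21.5 m/s
|V_g| = √(u_g² + v_g²) = 28.5 m/s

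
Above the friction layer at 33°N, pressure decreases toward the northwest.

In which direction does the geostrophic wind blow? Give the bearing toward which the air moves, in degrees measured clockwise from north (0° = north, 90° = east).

045°

The pressure-gradient force points toward the northwest (bearing 315°).
Geostrophic balance: in the Northern Hemisphere the Coriolis force deflects motion to the right, so the geostrophic wind blows 90° to the right of the pressure-gradient force (low pressure on the left).
Rotating 315° by 90° clockwise gives 045° — the wind blows toward the northeast.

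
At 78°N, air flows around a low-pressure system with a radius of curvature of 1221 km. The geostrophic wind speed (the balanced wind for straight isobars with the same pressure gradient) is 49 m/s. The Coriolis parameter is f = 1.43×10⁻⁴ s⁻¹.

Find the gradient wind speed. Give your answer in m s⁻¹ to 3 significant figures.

39.9 m s⁻¹

Around a low, centrifugal force acts outward with Coriolis, so pressure-gradient force balances both:
(1/ρ)|∂P/∂n| = fV + V²/R  →  V² + fR·V − fR·V_g = 0
With fR = 1.43×10⁻⁴ × 1221×10³ m = 175 m/s:
V = [−fR + √((fR)² + 4 fR V_g)]/2 = [−175 + √(175² + 4×175×49)]/2 = 39.9 m/s
Subgeostrophic (V < V_g = 49 m/s), as expected around a low.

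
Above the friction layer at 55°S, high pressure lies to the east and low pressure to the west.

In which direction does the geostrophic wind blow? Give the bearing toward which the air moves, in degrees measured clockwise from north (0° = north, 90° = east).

180°

The pressure-gradient force points toward the west (bearing 270°).
Geostrophic balance: in the Southern Hemisphere the Coriolis force deflects motion to the left, so the geostrophic wind blows 90° to the left of the pressure-gradient force (low pressure on the right).
Rotating 270° by 90° counterclockwise gives 180° — the wind blows toward the south.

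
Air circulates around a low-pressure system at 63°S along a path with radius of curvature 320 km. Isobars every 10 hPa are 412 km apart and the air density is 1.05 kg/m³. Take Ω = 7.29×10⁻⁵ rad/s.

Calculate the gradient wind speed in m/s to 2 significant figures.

Coriolis parameter at 63°S:
f = 2Ω sin φ = 2 × 7.29×10⁻⁵ × sin 63° = 1.30×10⁻⁴ s⁻¹
Pressure gradient: |∂P/∂n| = 1000 Pa / 412000 m = 2.43×10⁻³ Pa/m
Geostrophic speed: V_g = |∂P/∂n|/(fρ) = 2.43×10⁻³/(1.30×10⁻⁴ × 1.05) = 17.8 m/s
Around a low, centrifugal force acts outward with Coriolis, so pressure-gradient force balances both:
(1/ρ)|∂P/∂n| = fV + V²/R  →  V² + fR·V − fR·V_g = 0
With fR = 1.30×10⁻⁴ × 320×10³ m = 41.6 m/s:
V = [−fR + √((fR)² + 4 fR V_g)]/2 = [−41.6 + √(41.6² + 4×41.6×17.8)]/2 = 13.4 m/s
Subgeostrophic (V < V_g = 17.8 m/s), as expected around a low.

13 m/s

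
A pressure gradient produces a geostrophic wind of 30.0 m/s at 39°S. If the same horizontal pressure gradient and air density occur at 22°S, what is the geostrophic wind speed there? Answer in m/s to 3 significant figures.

50.4 m/s

With the same pressure gradient and density, V_g ∝ 1/f ∝ 1/sin φ.
V₂ = V₁ · sin φ₁ / sin φ₂ = 30.0 × sin 39° / sin 22°
V₂ = 30.0 × 0.6293/0.3746 = 50.4 m/s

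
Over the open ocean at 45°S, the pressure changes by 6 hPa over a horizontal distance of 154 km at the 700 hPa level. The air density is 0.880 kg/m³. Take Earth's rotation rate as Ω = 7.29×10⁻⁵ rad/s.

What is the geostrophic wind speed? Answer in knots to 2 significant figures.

Coriolis parameter at 45°S:
f = 2Ω sin φ = 2 × 7.29×10⁻⁵ × sin 45° = 1.03×10⁻⁴ s⁻¹
Pressure gradient: |∂P/∂n| = 600 Pa / 154000 m = 3.90×10⁻³ Pa/m
Geostrophic balance (pressure-gradient force = Coriolis force):
V_g = (1/(fρ)) |∂P/∂n| = 3.90×10⁻³ / (1.03×10⁻⁴ × 0.880) = 42.9 m/s
Converting: 42.9 m/s × 1.944 = 83 knots

83 knots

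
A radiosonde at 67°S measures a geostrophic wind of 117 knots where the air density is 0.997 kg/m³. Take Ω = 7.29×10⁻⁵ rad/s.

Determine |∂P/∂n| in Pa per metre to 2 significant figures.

8.1×10⁻³ Pa/m

Coriolis parameter at 67°S:
f = 2Ω sin φ = 2 × 7.29×10⁻⁵ × sin 67° = 1.34×10⁻⁴ s⁻¹
Wind speed in SI: 117 knots = 60.2 m/s
Geostrophic balance rearranged: |∂P/∂n| = f ρ V_g
|∂P/∂n| = 1.34×10⁻⁴ × 0.997 × 60.2 = 8.05×10⁻³ Pa/m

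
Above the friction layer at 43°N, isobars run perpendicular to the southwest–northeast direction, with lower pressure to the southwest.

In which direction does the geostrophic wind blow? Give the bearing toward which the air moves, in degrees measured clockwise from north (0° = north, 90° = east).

The pressure-gradient force points toward the southwest (bearing 225°).
Geostrophic balance: in the Northern Hemisphere the Coriolis force deflects motion to the right, so the geostrophic wind blows 90° to the right of the pressure-gradient force (low pressure on the left).
Rotating 225° by 90° clockwise gives 315° — the wind blows toward the northwest.

315°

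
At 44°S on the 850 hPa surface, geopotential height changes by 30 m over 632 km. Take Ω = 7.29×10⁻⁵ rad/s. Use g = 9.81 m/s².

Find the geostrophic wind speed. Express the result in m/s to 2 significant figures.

Coriolis parameter at 44°S:
f = 2Ω sin φ = 2 × 7.29×10⁻⁵ × sin 44° = 1.01×10⁻⁴ s⁻¹
Height gradient: |∂Z/∂n| = 30 m / 632000 m = 4.75×10⁻⁵
On a pressure surface, geostrophic balance gives V_g = (g/f)|∂Z/∂n|:
V_g = 9.81 × 4.75×10⁻⁵ / 1.01×10⁻⁴ = 4.60 m/s

4.6 m/s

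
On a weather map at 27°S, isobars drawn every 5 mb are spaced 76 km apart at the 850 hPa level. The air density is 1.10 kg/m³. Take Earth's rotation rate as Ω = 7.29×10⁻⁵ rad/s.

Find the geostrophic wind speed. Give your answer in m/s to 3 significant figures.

90.4 m/s

Coriolis parameter at 27°S:
f = 2Ω sin φ = 2 × 7.29×10⁻⁵ × sin 27° = 6.62×10⁻⁵ s⁻¹
Pressure gradient: |∂P/∂n| = 500 Pa / 76000 m = 6.58×10⁻³ Pa/m
Geostrophic balance (pressure-gradient force = Coriolis force):
V_g = (1/(fρ)) |∂P/∂n| = 6.58×10⁻³ / (6.62×10⁻⁵ × 1.10) = 90.4 m/s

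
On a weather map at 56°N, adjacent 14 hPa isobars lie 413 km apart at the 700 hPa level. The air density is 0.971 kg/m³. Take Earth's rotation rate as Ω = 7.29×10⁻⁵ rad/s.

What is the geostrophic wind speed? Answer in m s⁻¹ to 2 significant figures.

29 m s⁻¹

Coriolis parameter at 56°N:
f = 2Ω sin φ = 2 × 7.29×10⁻⁵ × sin 56° = 1.21×10⁻⁴ s⁻¹
Pressure gradient: |∂P/∂n| = 1400 Pa / 413000 m = 3.39×10⁻³ Pa/m
Geostrophic balance (pressure-gradient force = Coriolis force):
V_g = (1/(fρ)) |∂P/∂n| = 3.39×10⁻³ / (1.21×10⁻⁴ × 0.971) = 28.9 m/s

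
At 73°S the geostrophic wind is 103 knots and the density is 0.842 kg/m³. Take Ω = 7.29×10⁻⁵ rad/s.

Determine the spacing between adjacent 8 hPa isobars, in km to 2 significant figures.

Coriolis parameter at 73°S:
f = 2Ω sin φ = 2 × 7.29×10⁻⁵ × sin 73° = 1.39×10⁻⁴ s⁻¹
Wind speed in SI: 103 knots = 53.0 m/s
Geostrophic balance rearranged: |∂P/∂n| = f ρ V_g
|∂P/∂n| = 1.39×10⁻⁴ × 0.842 × 53.0 = 6.22×10⁻³ Pa/m
Isobar spacing: Δn = ΔP/|∂P/∂n| = 800 Pa / 6.22×10⁻³ Pa/m = 128602 m ≈ 130 km

130 km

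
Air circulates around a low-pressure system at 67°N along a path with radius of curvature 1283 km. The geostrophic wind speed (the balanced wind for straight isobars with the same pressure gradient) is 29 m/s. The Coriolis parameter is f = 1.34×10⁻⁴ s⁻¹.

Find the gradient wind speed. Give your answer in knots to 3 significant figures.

49.1 knots

Around a low, centrifugal force acts outward with Coriolis, so pressure-gradient force balances both:
(1/ρ)|∂P/∂n| = fV + V²/R  →  V² + fR·V − fR·V_g = 0
With fR = 1.34×10⁻⁴ × 1283×10³ m = 172 m/s:
V = [−fR + √((fR)² + 4 fR V_g)]/2 = [−172 + √(172² + 4×172×29)]/2 = 25.3 m/s
Subgeostrophic (V < V_g = 29 m/s), as expected around a low.
Converting: 25.3 m/s × 1.944 = 49.1 knots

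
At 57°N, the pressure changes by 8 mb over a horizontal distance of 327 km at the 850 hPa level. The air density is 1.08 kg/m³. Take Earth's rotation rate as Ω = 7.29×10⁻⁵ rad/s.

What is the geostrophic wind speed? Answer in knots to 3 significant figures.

Coriolis parameter at 57°N:
f = 2Ω sin φ = 2 × 7.29×10⁻⁵ × sin 57° = 1.22×10⁻⁴ s⁻¹
Pressure gradient: |∂P/∂n| = 800 Pa / 327000 m = 2.45×10⁻³ Pa/m
Geostrophic balance (pressure-gradient force = Coriolis force):
V_g = (1/(fρ)) |∂P/∂n| = 2.45×10⁻³ / (1.22×10⁻⁴ × 1.08) = 18.5 m/s
Converting: 18.5 m/s × 1.944 = 36.0 knots

36.0 knots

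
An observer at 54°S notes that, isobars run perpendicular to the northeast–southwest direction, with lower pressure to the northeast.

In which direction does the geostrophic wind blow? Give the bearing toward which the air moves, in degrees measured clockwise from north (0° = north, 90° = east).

315°

The pressure-gradient force points toward the northeast (bearing 045°).
Geostrophic balance: in the Southern Hemisphere the Coriolis force deflects motion to the left, so the geostrophic wind blows 90° to the left of the pressure-gradient force (low pressure on the right).
Rotating 045° by 90° counterclockwise gives 315° — the wind blows toward the northwest.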